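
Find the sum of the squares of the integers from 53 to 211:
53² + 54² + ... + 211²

Use ∑_{k=1}^{n} k² = n(n+1)(2n+1)/6, then subtract the first 52 terms.
∑_{k=1}^{211} k² = 211×212×423/6 = 3153606
∑_{k=1}^{52} k² = 52×53×105/6 = 48230
∑_{k=53}^{211} k² = 3153606 - 48230 = 3105376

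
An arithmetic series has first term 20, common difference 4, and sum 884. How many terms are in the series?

Using S = n/2 × [2a + (n-1)d]
884 = n/2 × [2(20) + (n-1)(4)]
884 = n/2 × [40 + 4n - 4]
1768 = n × [36 + 4n]
4n² + (36)n - 1768 = 0
Discriminant: Δ = (36)² - 4(4)(-1768) = 1296 + 28288 = 29584
√Δ = 172
n = [-(36) + √Δ] / (2·4) = (-36 + 172) / 8 = 136 / 8 = 17
(The negative root is discarded since n must be a positive integer.)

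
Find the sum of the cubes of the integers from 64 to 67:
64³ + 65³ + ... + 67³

Use ∑_{k=1}^{n} k³ = [n(n+1)/2]², then subtract the first 63 terms.
∑_{k=1}^{67} k³ = [67×68/2]² = 2278² = 5189284
∑_{k=1}^{63} k³ = [63×64/2]² = 2016² = 4064256
∑_{k=64}^{67} k³ = 5189284 - 4064256 = 1125028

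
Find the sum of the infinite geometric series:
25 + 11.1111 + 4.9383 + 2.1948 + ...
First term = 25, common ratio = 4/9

For |r| < 1, S = a / (1 - r)
S = 25 / (1 - (4/9))
S = 25 / (5/9)
S = 45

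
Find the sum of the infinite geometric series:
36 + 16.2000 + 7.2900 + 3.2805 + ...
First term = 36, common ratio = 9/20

For |r| < 1, S = a / (1 - r)
S = 36 / (1 - (9/20))
S = 36 / (11/20)
S = 720/11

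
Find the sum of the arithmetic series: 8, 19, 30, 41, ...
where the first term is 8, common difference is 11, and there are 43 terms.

Sₙ = n/2 × (first + last)
Last term = a + (n-1)d = 8 + (43-1)×11 = 470
S_43 = 43/2 × (8 + 470)
S_43 = 43/2 × 478 = 10277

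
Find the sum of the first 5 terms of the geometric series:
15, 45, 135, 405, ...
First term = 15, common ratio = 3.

Sₙ = a(1 - rⁿ) / (1 - r)
S_5 = 15(1 - 3^5) / (1 - 3)
S_5 = 15(1 - 243) / (-2)
S_5 = 1815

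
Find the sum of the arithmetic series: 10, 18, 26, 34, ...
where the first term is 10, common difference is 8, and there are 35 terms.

Sₙ = n/2 × (first + last)
Last term = a + (n-1)d = 10 + (35-1)×8 = 282
S_35 = 35/2 × (10 + 282)
S_35 = 35/2 × 292 = 5110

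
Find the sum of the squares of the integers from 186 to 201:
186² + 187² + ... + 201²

Use ∑_{k=1}^{n} k² = n(n+1)(2n+1)/6, then subtract the first 185 terms.
∑_{k=1}^{201} k² = 201×202×403/6 = 2727101
∑_{k=1}^{185} k² = 185×186×371/6 = 2127685
∑_{k=186}^{201} k² = 2727101 - 2127685 = 599416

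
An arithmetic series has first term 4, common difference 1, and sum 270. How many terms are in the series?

Using S = n/2 × [2a + (n-1)d]
270 = n/2 × [2(4) + (n-1)(1)]
270 = n/2 × [8 + 1n - 1]
540 = n × [7 + 1n]
1n² + (7)n - 540 = 0
Discriminant: Δ = (7)² - 4(1)(-540) = 49 + 2160 = 2209
√Δ = 47
n = [-(7) + √Δ] / (2·1) = (-7 + 47) / 2 = 40 / 2 = 20
(The negative root is discarded since n must be a positive integer.)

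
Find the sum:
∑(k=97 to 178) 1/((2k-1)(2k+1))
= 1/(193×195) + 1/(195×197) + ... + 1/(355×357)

Partial fractions: 1/((2k-1)(2k+1)) = (1/2)[1/(2k-1) - 1/(2k+1)]
The series telescopes:
= (1/2)[1/193 - 1/357]
= 82/68901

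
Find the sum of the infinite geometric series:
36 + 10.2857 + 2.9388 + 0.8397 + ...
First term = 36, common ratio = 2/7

For |r| < 1, S = a / (1 - r)
S = 36 / (1 - (2/7))
S = 36 / (5/7)
S = 252/5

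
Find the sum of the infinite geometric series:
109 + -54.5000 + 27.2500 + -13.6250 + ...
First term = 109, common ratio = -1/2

For |r| < 1, S = a / (1 - r)
S = 109 / (1 - (-1/2))
S = 109 / (3/2)
S = 218/3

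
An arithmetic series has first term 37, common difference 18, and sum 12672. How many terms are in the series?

Using S = n/2 × [2a + (n-1)d]
12672 = n/2 × [2(37) + (n-1)(18)]
12672 = n/2 × [74 + 18n - 18]
25344 = n × [56 + 18n]
18n² + (56)n - 25344 = 0
Discriminant: Δ = (56)² - 4(18)(-25344) = 3136 + 1824768 = 1827904
√Δ = 1352
n = [-(56) + √Δ] / (2·18) = (-56 + 1352) / 36 = 1296 / 36 = 36
(The negative root is discarded since n must be a positive integer.)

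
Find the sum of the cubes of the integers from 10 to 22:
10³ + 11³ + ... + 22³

Use ∑_{k=1}^{n} k³ = [n(n+1)/2]², then subtract the first 9 terms.
∑_{k=1}^{22} k³ = [22×23/2]² = 253² = 64009
∑_{k=1}^{9} k³ = [9×10/2]² = 45² = 2025
∑_{k=10}^{22} k³ = 64009 - 2025 = 61984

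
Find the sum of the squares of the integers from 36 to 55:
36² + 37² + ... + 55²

Use ∑_{k=1}^{n} k² = n(n+1)(2n+1)/6, then subtract the first 35 terms.
∑_{k=1}^{55} k² = 55×56×111/6 = 56980
∑_{k=1}^{35} k² = 35×36×71/6 = 14910
∑_{k=36}^{55} k² = 56980 - 14910 = 42070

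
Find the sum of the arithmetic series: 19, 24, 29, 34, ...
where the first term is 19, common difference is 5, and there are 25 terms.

Sₙ = n/2 × (first + last)
Last term = a + (n-1)d = 19 + (25-1)×5 = 139
S_25 = 25/2 × (19 + 139)
S_25 = 25/2 × 158 = 1975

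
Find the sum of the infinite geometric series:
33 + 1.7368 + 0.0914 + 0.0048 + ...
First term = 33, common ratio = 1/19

For |r| < 1, S = a / (1 - r)
S = 33 / (1 - (1/19))
S = 33 / (18/19)
S = 209/6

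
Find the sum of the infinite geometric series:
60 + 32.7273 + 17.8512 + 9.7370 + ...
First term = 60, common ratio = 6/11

For |r| < 1, S = a / (1 - r)
S = 60 / (1 - (6/11))
S = 60 / (5/11)
S = 132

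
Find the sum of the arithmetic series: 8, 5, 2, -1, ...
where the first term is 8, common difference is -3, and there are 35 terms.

Sₙ = n/2 × (first + last)
Last term = a + (n-1)d = 8 + (35-1)×(-3) = -94
S_35 = 35/2 × (8 + (-94))
S_35 = 35/2 × (-86) = -1505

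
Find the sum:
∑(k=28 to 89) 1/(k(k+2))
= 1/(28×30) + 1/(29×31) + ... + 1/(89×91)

Partial fractions: 1/(k(k+2)) = (1/2)[1/k - 1/(k+2)]
Telescoping leaves the first two and last two terms:
= (1/2)[1/28 + 1/29 - 1/90 - 1/91]
= 22847/950040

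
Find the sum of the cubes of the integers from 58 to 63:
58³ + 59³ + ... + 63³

Use ∑_{k=1}^{n} k³ = [n(n+1)/2]², then subtract the first 57 terms.
∑_{k=1}^{63} k³ = [63×64/2]² = 2016² = 4064256
∑_{k=1}^{57} k³ = [57×58/2]² = 1653² = 2732409
∑_{k=58}^{63} k³ = 4064256 - 2732409 = 1331847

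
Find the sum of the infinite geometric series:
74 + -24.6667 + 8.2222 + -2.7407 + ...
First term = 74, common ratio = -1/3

For |r| < 1, S = a / (1 - r)
S = 74 / (1 - (-1/3))
S = 74 / (4/3)
S = 111/2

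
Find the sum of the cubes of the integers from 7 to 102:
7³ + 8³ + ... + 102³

Use ∑_{k=1}^{n} k³ = [n(n+1)/2]², then subtract the first 6 terms.
∑_{k=1}^{102} k³ = [102×103/2]² = 5253² = 27594009
∑_{k=1}^{6} k³ = [6×7/2]² = 21² = 441
∑_{k=7}^{102} k³ = 27594009 - 441 = 27593568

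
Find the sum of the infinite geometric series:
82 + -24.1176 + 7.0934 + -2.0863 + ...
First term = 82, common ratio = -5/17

For |r| < 1, S = a / (1 - r)
S = 82 / (1 - (-5/17))
S = 82 / (22/17)
S = 697/11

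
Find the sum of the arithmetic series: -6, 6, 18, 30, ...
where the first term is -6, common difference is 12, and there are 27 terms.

Sₙ = n/2 × (first + last)
Last term = a + (n-1)d = -6 + (27-1)×12 = 306
S_27 = 27/2 × (-6 + 306)
S_27 = 27/2 × 300 = 4050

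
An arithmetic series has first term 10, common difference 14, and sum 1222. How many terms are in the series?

Using S = n/2 × [2a + (n-1)d]
1222 = n/2 × [2(10) + (n-1)(14)]
1222 = n/2 × [20 + 14n - 14]
2444 = n × [6 + 14n]
14n² + (6)n - 2444 = 0
Discriminant: Δ = (6)² - 4(14)(-2444) = 36 + 136864 = 136900
√Δ = 370
n = [-(6) + √Δ] / (2·14) = (-6 + 370) / 28 = 364 / 28 = 13
(The negative root is discarded since n must be a positive integer.)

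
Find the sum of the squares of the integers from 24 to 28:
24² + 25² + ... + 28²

Use ∑_{k=1}^{n} k² = n(n+1)(2n+1)/6, then subtract the first 23 terms.
∑_{k=1}^{28} k² = 28×29×57/6 = 7714
∑_{k=1}^{23} k² = 23×24×47/6 = 4324
∑_{k=24}^{28} k² = 7714 - 4324 = 3390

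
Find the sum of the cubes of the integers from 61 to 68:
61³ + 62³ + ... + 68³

Use ∑_{k=1}^{n} k³ = [n(n+1)/2]², then subtract the first 60 terms.
∑_{k=1}^{68} k³ = [68×69/2]² = 2346² = 5503716
∑_{k=1}^{60} k³ = [60×61/2]² = 1830² = 3348900
∑_{k=61}^{68} k³ = 5503716 - 3348900 = 2154816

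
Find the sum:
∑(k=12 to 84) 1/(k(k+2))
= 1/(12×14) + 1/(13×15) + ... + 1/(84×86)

Partial fractions: 1/(k(k+2)) = (1/2)[1/k - 1/(k+2)]
Telescoping leaves the first two and last two terms:
= (1/2)[1/12 + 1/13 - 1/85 - 1/86]
= 78037/1140360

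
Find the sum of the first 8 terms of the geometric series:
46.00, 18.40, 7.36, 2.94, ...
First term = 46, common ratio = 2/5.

Sₙ = a(1 - rⁿ) / (1 - r)
S_8 = 46(1 - (2/5)^8) / (1 - (2/5))
S_8 = 46(1 - (256/390625)) / (3/5)
S_8 = 5985658/78125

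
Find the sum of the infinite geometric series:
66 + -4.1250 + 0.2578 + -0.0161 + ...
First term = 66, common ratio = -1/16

For |r| < 1, S = a / (1 - r)
S = 66 / (1 - (-1/16))
S = 66 / (17/16)
S = 1056/17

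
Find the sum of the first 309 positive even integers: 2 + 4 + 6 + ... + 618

Sum of first n even numbers = n(n+1)
= 309×310
= 95790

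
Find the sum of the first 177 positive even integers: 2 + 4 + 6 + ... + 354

Sum of first n even numbers = n(n+1)
= 177×178
= 31506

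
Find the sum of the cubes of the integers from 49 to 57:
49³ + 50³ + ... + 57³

Use ∑_{k=1}^{n} k³ = [n(n+1)/2]², then subtract the first 48 terms.
∑_{k=1}^{57} k³ = [57×58/2]² = 1653² = 2732409
∑_{k=1}^{48} k³ = [48×49/2]² = 1176² = 1382976
∑_{k=49}^{57} k³ = 2732409 - 1382976 = 1349433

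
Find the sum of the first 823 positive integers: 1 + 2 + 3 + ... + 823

Formula: ∑k = n(n+1)/2
= 823×824/2
= 678152/2
= 339076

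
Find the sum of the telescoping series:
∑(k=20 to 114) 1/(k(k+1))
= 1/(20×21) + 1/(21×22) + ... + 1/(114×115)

Partial fractions: 1/(k(k+1)) = 1/k - 1/(k+1)
The series telescopes:
= (1/20 - 1/21) + (1/21 - 1/22) + ... + (1/114 - 1/115)
= 1/20 - 1/115
= 19/460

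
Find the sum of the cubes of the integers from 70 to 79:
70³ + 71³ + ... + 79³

Use ∑_{k=1}^{n} k³ = [n(n+1)/2]², then subtract the first 69 terms.
∑_{k=1}^{79} k³ = [79×80/2]² = 3160² = 9985600
∑_{k=1}^{69} k³ = [69×70/2]² = 2415² = 5832225
∑_{k=70}^{79} k³ = 9985600 - 5832225 = 4153375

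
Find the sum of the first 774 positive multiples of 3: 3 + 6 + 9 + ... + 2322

Factor out 3: = 3(1 + 2 + ... + 774) = 3 × n(n+1)/2
= 3 × 774×775/2
= 3 × 299925
= 899775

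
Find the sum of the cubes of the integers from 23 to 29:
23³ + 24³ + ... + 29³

Use ∑_{k=1}^{n} k³ = [n(n+1)/2]², then subtract the first 22 terms.
∑_{k=1}^{29} k³ = [29×30/2]² = 435² = 189225
∑_{k=1}^{22} k³ = [22×23/2]² = 253² = 64009
∑_{k=23}^{29} k³ = 189225 - 64009 = 125216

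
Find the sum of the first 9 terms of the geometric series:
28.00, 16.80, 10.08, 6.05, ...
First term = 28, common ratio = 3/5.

Sₙ = a(1 - rⁿ) / (1 - r)
S_9 = 28(1 - (3/5)^9) / (1 - (3/5))
S_9 = 28(1 - (19683/1953125)) / (2/5)
S_9 = 27068188/390625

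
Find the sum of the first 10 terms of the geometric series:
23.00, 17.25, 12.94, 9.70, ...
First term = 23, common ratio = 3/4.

Sₙ = a(1 - rⁿ) / (1 - r)
S_10 = 23(1 - (3/4)^10) / (1 - (3/4))
S_10 = 23(1 - (59049/1048576)) / (1/4)
S_10 = 22759121/262144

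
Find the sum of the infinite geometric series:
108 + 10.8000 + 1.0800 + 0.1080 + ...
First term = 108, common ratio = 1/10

For |r| < 1, S = a / (1 - r)
S = 108 / (1 - (1/10))
S = 108 / (9/10)
S = 120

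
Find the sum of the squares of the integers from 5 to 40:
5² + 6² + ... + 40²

Use ∑_{k=1}^{n} k² = n(n+1)(2n+1)/6, then subtract the first 4 terms.
∑_{k=1}^{40} k² = 40×41×81/6 = 22140
∑_{k=1}^{4} k² = 4×5×9/6 = 30
∑_{k=5}^{40} k² = 22140 - 30 = 22110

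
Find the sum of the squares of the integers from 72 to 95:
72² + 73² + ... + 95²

Use ∑_{k=1}^{n} k² = n(n+1)(2n+1)/6, then subtract the first 71 terms.
∑_{k=1}^{95} k² = 95×96×191/6 = 290320
∑_{k=1}^{71} k² = 71×72×143/6 = 121836
∑_{k=72}^{95} k² = 290320 - 121836 = 168484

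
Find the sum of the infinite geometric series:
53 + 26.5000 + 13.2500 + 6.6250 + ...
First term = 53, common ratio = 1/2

For |r| < 1, S = a / (1 - r)
S = 53 / (1 - (1/2))
S = 53 / (1/2)
S = 106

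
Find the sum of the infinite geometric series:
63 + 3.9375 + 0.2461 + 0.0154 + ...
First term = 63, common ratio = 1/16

For |r| < 1, S = a / (1 - r)
S = 63 / (1 - (1/16))
S = 63 / (15/16)
S = 336/5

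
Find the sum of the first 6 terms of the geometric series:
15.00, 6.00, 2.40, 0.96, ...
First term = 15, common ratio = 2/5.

Sₙ = a(1 - rⁿ) / (1 - r)
S_6 = 15(1 - (2/5)^6) / (1 - (2/5))
S_6 = 15(1 - (64/15625)) / (3/5)
S_6 = 15561/625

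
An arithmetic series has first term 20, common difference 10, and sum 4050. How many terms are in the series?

Using S = n/2 × [2a + (n-1)d]
4050 = n/2 × [2(20) + (n-1)(10)]
4050 = n/2 × [40 + 10n - 10]
8100 = n × [30 + 10n]
10n² + (30)n - 8100 = 0
Discriminant: Δ = (30)² - 4(10)(-8100) = 900 + 324000 = 324900
√Δ = 570
n = [-(30) + √Δ] / (2·10) = (-30 + 570) / 20 = 540 / 20 = 27
(The negative root is discarded since n must be a positive integer.)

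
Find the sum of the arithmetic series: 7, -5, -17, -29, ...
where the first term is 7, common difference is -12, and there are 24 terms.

Sₙ = n/2 × (first + last)
Last term = a + (n-1)d = 7 + (24-1)×(-12) = -269
S_24 = 24/2 × (7 + (-269))
S_24 = 24/2 × (-262) = -3144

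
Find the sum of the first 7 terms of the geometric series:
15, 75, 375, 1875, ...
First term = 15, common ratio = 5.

Sₙ = a(1 - rⁿ) / (1 - r)
S_7 = 15(1 - 5^7) / (1 - 5)
S_7 = 15(1 - 78125) / (-4)
S_7 = 292965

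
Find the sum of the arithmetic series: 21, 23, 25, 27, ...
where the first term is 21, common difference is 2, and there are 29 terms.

Sₙ = n/2 × (first + last)
Last term = a + (n-1)d = 21 + (29-1)×2 = 77
S_29 = 29/2 × (21 + 77)
S_29 = 29/2 × 98 = 1421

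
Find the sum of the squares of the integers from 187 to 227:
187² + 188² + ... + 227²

Use ∑_{k=1}^{n} k² = n(n+1)(2n+1)/6, then subtract the first 186 terms.
∑_{k=1}^{227} k² = 227×228×455/6 = 3924830
∑_{k=1}^{186} k² = 186×187×373/6 = 2162281
∑_{k=187}^{227} k² = 3924830 - 2162281 = 1762549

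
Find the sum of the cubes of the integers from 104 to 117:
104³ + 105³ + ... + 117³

Use ∑_{k=1}^{n} k³ = [n(n+1)/2]², then subtract the first 103 terms.
∑_{k=1}^{117} k³ = [117×118/2]² = 6903² = 47651409
∑_{k=1}^{103} k³ = [103×104/2]² = 5356² = 28686736
∑_{k=104}^{117} k³ = 47651409 - 28686736 = 18964673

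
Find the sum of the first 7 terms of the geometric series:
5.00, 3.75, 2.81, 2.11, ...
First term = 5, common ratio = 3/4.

Sₙ = a(1 - rⁿ) / (1 - r)
S_7 = 5(1 - (3/4)^7) / (1 - (3/4))
S_7 = 5(1 - (2187/16384)) / (1/4)
S_7 = 70985/4096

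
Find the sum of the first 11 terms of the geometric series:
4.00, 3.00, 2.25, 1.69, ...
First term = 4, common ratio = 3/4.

Sₙ = a(1 - rⁿ) / (1 - r)
S_11 = 4(1 - (3/4)^11) / (1 - (3/4))
S_11 = 4(1 - (177147/4194304)) / (1/4)
S_11 = 4017157/262144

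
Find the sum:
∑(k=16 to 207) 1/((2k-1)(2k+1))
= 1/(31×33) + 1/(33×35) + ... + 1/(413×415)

Partial fractions: 1/((2k-1)(2k+1)) = (1/2)[1/(2k-1) - 1/(2k+1)]
The series telescopes:
= (1/2)[1/31 - 1/415]
= 192/12865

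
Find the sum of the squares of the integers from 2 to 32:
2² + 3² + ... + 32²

Use ∑_{k=1}^{n} k² = n(n+1)(2n+1)/6, then subtract the first 1 terms.
∑_{k=1}^{32} k² = 32×33×65/6 = 11440
∑_{k=1}^{1} k² = 1×2×3/6 = 1
∑_{k=2}^{32} k² = 11440 - 1 = 11439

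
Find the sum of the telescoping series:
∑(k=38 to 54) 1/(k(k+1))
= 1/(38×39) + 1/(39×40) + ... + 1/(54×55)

Partial fractions: 1/(k(k+1)) = 1/k - 1/(k+1)
The series telescopes:
= (1/38 - 1/39) + (1/39 - 1/40) + ... + (1/54 - 1/55)
= 1/38 - 1/55
= 17/2090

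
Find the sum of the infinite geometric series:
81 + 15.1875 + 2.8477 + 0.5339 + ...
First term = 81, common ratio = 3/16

For |r| < 1, S = a / (1 - r)
S = 81 / (1 - (3/16))
S = 81 / (13/16)
S = 1296/13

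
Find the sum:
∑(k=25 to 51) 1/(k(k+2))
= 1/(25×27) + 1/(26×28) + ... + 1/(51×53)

Partial fractions: 1/(k(k+2)) = (1/2)[1/k - 1/(k+2)]
Telescoping leaves the first two and last two terms:
= (1/2)[1/25 + 1/26 - 1/52 - 1/53]
= 2781/137800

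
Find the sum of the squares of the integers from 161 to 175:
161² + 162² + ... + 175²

Use ∑_{k=1}^{n} k² = n(n+1)(2n+1)/6, then subtract the first 160 terms.
∑_{k=1}^{175} k² = 175×176×351/6 = 1801800
∑_{k=1}^{160} k² = 160×161×321/6 = 1378160
∑_{k=161}^{175} k² = 1801800 - 1378160 = 423640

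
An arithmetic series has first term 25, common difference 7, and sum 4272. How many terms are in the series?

Using S = n/2 × [2a + (n-1)d]
4272 = n/2 × [2(25) + (n-1)(7)]
4272 = n/2 × [50 + 7n - 7]
8544 = n × [43 + 7n]
7n² + (43)n - 8544 = 0
Discriminant: Δ = (43)² - 4(7)(-8544) = 1849 + 239232 = 241081
√Δ = 491
n = [-(43) + √Δ] / (2·7) = (-43 + 491) / 14 = 448 / 14 = 32
(The negative root is discarded since n must be a positive integer.)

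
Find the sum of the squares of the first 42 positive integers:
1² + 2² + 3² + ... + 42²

Formula: ∑k² = n(n+1)(2n+1)/6
= 42×43×85/6
= 153510/6
= 25585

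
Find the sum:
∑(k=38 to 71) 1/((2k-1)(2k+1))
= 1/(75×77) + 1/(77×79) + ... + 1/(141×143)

Partial fractions: 1/((2k-1)(2k+1)) = (1/2)[1/(2k-1) - 1/(2k+1)]
The series telescopes:
= (1/2)[1/75 - 1/143]
= 34/10725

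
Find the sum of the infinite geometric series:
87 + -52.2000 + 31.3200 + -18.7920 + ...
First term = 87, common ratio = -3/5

For |r| < 1, S = a / (1 - r)
S = 87 / (1 - (-3/5))
S = 87 / (8/5)
S = 435/8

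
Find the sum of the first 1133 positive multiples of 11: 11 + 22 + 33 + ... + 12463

Factor out 11: = 11(1 + 2 + ... + 1133) = 11 × n(n+1)/2
= 11 × 1133×1134/2
= 11 × 642411
= 7066521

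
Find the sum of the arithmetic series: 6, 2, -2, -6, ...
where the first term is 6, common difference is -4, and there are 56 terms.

Sₙ = n/2 × (first + last)
Last term = a + (n-1)d = 6 + (56-1)×(-4) = -214
S_56 = 56/2 × (6 + (-214))
S_56 = 56/2 × (-208) = -5824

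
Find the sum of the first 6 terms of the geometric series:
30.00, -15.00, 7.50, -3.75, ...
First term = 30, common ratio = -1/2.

Sₙ = a(1 - rⁿ) / (1 - r)
S_6 = 30(1 - (-1/2)^6) / (1 - (-1/2))
S_6 = 30(1 - (1/64)) / (3/2)
S_6 = 315/16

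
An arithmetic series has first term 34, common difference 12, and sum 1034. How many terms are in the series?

Using S = n/2 × [2a + (n-1)d]
1034 = n/2 × [2(34) + (n-1)(12)]
1034 = n/2 × [68 + 12n - 12]
2068 = n × [56 + 12n]
12n² + (56)n - 2068 = 0
Discriminant: Δ = (56)² - 4(12)(-2068) = 3136 + 99264 = 102400
√Δ = 320
n = [-(56) + √Δ] / (2·12) = (-56 + 320) / 24 = 264 / 24 = 11
(The negative root is discarded since n must be a positive integer.)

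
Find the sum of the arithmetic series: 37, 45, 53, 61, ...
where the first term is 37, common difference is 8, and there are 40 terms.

Sₙ = n/2 × (first + last)
Last term = a + (n-1)d = 37 + (40-1)×8 = 349
S_40 = 40/2 × (37 + 349)
S_40 = 40/2 × 386 = 7720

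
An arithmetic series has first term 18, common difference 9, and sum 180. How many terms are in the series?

Using S = n/2 × [2a + (n-1)d]
180 = n/2 × [2(18) + (n-1)(9)]
180 = n/2 × [36 + 9n - 9]
360 = n × [27 + 9n]
9n² + (27)n - 360 = 0
Discriminant: Δ = (27)² - 4(9)(-360) = 729 + 12960 = 13689
√Δ = 117
n = [-(27) + √Δ] / (2·9) = (-27 + 117) / 18 = 90 / 18 = 5
(The negative root is discarded since n must be a positive integer.)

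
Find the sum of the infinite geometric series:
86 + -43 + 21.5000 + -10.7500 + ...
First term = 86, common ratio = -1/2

For |r| < 1, S = a / (1 - r)
S = 86 / (1 - (-1/2))
S = 86 / (3/2)
S = 172/3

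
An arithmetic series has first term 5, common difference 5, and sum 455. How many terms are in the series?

Using S = n/2 × [2a + (n-1)d]
455 = n/2 × [2(5) + (n-1)(5)]
455 = n/2 × [10 + 5n - 5]
910 = n × [5 + 5n]
5n² + (5)n - 910 = 0
Discriminant: Δ = (5)² - 4(5)(-910) = 25 + 18200 = 18225
√Δ = 135
n = [-(5) + √Δ] / (2·5) = (-5 + 135) / 10 = 130 / 10 = 13
(The negative root is discarded since n must be a positive integer.)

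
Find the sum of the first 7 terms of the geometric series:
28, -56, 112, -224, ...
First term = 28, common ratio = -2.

Sₙ = a(1 - rⁿ) / (1 - r)
S_7 = 28(1 - (-2)^7) / (1 - (-2))
S_7 = 28(1 - (-128)) / (3)
S_7 = 1204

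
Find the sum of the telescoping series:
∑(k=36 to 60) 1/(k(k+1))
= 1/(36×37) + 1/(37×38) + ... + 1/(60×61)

Partial fractions: 1/(k(k+1)) = 1/k - 1/(k+1)
The series telescopes:
= (1/36 - 1/37) + (1/37 - 1/38) + ... + (1/60 - 1/61)
= 1/36 - 1/61
= 25/2196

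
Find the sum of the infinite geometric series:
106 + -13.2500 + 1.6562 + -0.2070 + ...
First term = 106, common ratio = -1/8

For |r| < 1, S = a / (1 - r)
S = 106 / (1 - (-1/8))
S = 106 / (9/8)
S = 848/9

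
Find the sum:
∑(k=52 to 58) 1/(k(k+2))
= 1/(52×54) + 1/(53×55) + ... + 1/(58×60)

Partial fractions: 1/(k(k+2)) = (1/2)[1/k - 1/(k+2)]
Telescoping leaves the first two and last two terms:
= (1/2)[1/52 + 1/53 - 1/59 - 1/60]
= 5467/2439060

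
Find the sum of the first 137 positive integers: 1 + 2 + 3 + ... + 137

Formula: ∑k = n(n+1)/2
= 137×138/2
= 18906/2
= 9453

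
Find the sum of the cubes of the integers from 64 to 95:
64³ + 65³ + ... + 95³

Use ∑_{k=1}^{n} k³ = [n(n+1)/2]², then subtract the first 63 terms.
∑_{k=1}^{95} k³ = [95×96/2]² = 4560² = 20793600
∑_{k=1}^{63} k³ = [63×64/2]² = 2016² = 4064256
∑_{k=64}^{95} k³ = 20793600 - 4064256 = 16729344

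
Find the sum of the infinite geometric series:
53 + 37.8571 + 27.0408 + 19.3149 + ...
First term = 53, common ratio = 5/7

For |r| < 1, S = a / (1 - r)
S = 53 / (1 - (5/7))
S = 53 / (2/7)
S = 371/2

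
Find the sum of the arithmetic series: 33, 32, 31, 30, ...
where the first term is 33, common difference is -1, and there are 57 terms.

Sₙ = n/2 × (first + last)
Last term = a + (n-1)d = 33 + (57-1)×(-1) = -23
S_57 = 57/2 × (33 + (-23))
S_57 = 57/2 × 10 = 285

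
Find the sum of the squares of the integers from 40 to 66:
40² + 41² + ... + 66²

Use ∑_{k=1}^{n} k² = n(n+1)(2n+1)/6, then subtract the first 39 terms.
∑_{k=1}^{66} k² = 66×67×133/6 = 98021
∑_{k=1}^{39} k² = 39×40×79/6 = 20540
∑_{k=40}^{66} k² = 98021 - 20540 = 77481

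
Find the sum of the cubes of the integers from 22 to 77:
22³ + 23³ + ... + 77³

Use ∑_{k=1}^{n} k³ = [n(n+1)/2]², then subtract the first 21 terms.
∑_{k=1}^{77} k³ = [77×78/2]² = 3003² = 9018009
∑_{k=1}^{21} k³ = [21×22/2]² = 231² = 53361
∑_{k=22}^{77} k³ = 9018009 - 53361 = 8964648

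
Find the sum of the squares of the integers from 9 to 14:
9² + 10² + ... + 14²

Use ∑_{k=1}^{n} k² = n(n+1)(2n+1)/6, then subtract the first 8 terms.
∑_{k=1}^{14} k² = 14×15×29/6 = 1015
∑_{k=1}^{8} k² = 8×9×17/6 = 204
∑_{k=9}^{14} k² = 1015 - 204 = 811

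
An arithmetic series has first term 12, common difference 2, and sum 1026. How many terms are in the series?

Using S = n/2 × [2a + (n-1)d]
1026 = n/2 × [2(12) + (n-1)(2)]
1026 = n/2 × [24 + 2n - 2]
2052 = n × [22 + 2n]
2n² + (22)n - 2052 = 0
Discriminant: Δ = (22)² - 4(2)(-2052) = 484 + 16416 = 16900
√Δ = 130
n = [-(22) + √Δ] / (2·2) = (-22 + 130) / 4 = 108 / 4 = 27
(The negative root is discarded since n must be a positive integer.)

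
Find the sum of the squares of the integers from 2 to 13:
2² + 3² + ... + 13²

Use ∑_{k=1}^{n} k² = n(n+1)(2n+1)/6, then subtract the first 1 terms.
∑_{k=1}^{13} k² = 13×14×27/6 = 819
∑_{k=1}^{1} k² = 1×2×3/6 = 1
∑_{k=2}^{13} k² = 819 - 1 = 818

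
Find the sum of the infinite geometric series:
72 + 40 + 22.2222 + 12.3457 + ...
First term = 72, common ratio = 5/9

For |r| < 1, S = a / (1 - r)
S = 72 / (1 - (5/9))
S = 72 / (4/9)
S = 162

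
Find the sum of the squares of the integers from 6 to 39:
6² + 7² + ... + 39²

Use ∑_{k=1}^{n} k² = n(n+1)(2n+1)/6, then subtract the first 5 terms.
∑_{k=1}^{39} k² = 39×40×79/6 = 20540
∑_{k=1}^{5} k² = 5×6×11/6 = 55
∑_{k=6}^{39} k² = 20540 - 55 = 20485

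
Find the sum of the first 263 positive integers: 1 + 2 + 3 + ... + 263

Formula: ∑k = n(n+1)/2
= 263×264/2
= 69432/2
= 34716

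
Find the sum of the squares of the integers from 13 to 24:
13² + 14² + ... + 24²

Use ∑_{k=1}^{n} k² = n(n+1)(2n+1)/6, then subtract the first 12 terms.
∑_{k=1}^{24} k² = 24×25×49/6 = 4900
∑_{k=1}^{12} k² = 12×13×25/6 = 650
∑_{k=13}^{24} k² = 4900 - 650 = 4250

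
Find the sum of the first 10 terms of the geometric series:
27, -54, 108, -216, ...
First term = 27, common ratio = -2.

Sₙ = a(1 - rⁿ) / (1 - r)
S_10 = 27(1 - (-2)^10) / (1 - (-2))
S_10 = 27(1 - 1024) / (3)
S_10 = -9207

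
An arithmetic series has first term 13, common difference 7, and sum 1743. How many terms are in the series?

Using S = n/2 × [2a + (n-1)d]
1743 = n/2 × [2(13) + (n-1)(7)]
1743 = n/2 × [26 + 7n - 7]
3486 = n × [19 + 7n]
7n² + (19)n - 3486 = 0
Discriminant: Δ = (19)² - 4(7)(-3486) = 361 + 97608 = 97969
√Δ = 313
n = [-(19) + √Δ] / (2·7) = (-19 + 313) / 14 = 294 / 14 = 21
(The negative root is discarded since n must be a positive integer.)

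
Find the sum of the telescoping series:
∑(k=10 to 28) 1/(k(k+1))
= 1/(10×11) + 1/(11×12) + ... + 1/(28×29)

Partial fractions: 1/(k(k+1)) = 1/k - 1/(k+1)
The series telescopes:
= (1/10 - 1/11) + (1/11 - 1/12) + ... + (1/28 - 1/29)
= 1/10 - 1/29
= 19/290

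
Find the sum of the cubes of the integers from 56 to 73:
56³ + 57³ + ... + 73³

Use ∑_{k=1}^{n} k³ = [n(n+1)/2]², then subtract the first 55 terms.
∑_{k=1}^{73} k³ = [73×74/2]² = 2701² = 7295401
∑_{k=1}^{55} k³ = [55×56/2]² = 1540² = 2371600
∑_{k=56}^{73} k³ = 7295401 - 2371600 = 4923801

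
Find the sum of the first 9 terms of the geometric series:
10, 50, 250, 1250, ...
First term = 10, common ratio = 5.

Sₙ = a(1 - rⁿ) / (1 - r)
S_9 = 10(1 - 5^9) / (1 - 5)
S_9 = 10(1 - 1953125) / (-4)
S_9 = 4882810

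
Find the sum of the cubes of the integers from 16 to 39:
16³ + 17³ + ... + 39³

Use ∑_{k=1}^{n} k³ = [n(n+1)/2]², then subtract the first 15 terms.
∑_{k=1}^{39} k³ = [39×40/2]² = 780² = 608400
∑_{k=1}^{15} k³ = [15×16/2]² = 120² = 14400
∑_{k=16}^{39} k³ = 608400 - 14400 = 594000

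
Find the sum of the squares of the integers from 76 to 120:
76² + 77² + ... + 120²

Use ∑_{k=1}^{n} k² = n(n+1)(2n+1)/6, then subtract the first 75 terms.
∑_{k=1}^{120} k² = 120×121×241/6 = 583220
∑_{k=1}^{75} k² = 75×76×151/6 = 143450
∑_{k=76}^{120} k² = 583220 - 143450 = 439770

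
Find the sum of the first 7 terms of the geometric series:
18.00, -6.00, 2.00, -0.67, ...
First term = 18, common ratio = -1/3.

Sₙ = a(1 - rⁿ) / (1 - r)
S_7 = 18(1 - (-1/3)^7) / (1 - (-1/3))
S_7 = 18(1 - (-1/2187)) / (4/3)
S_7 = 1094/81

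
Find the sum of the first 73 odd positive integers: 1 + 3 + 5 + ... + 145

Sum of first n odd numbers = n²
= 73²
= 5329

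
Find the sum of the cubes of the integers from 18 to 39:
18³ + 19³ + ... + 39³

Use ∑_{k=1}^{n} k³ = [n(n+1)/2]², then subtract the first 17 terms.
∑_{k=1}^{39} k³ = [39×40/2]² = 780² = 608400
∑_{k=1}^{17} k³ = [17×18/2]² = 153² = 23409
∑_{k=18}^{39} k³ = 608400 - 23409 = 584991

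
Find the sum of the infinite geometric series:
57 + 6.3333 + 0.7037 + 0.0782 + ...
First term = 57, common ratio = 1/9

For |r| < 1, S = a / (1 - r)
S = 57 / (1 - (1/9))
S = 57 / (8/9)
S = 513/8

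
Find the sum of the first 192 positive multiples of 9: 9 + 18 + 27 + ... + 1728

Factor out 9: = 9(1 + 2 + ... + 192) = 9 × n(n+1)/2
= 9 × 192×193/2
= 9 × 18528
= 166752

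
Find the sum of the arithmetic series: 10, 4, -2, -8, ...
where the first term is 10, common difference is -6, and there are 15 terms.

Sₙ = n/2 × (first + last)
Last term = a + (n-1)d = 10 + (15-1)×(-6) = -74
S_15 = 15/2 × (10 + (-74))
S_15 = 15/2 × (-64) = -480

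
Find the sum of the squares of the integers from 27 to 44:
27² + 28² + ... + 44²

Use ∑_{k=1}^{n} k² = n(n+1)(2n+1)/6, then subtract the first 26 terms.
∑_{k=1}^{44} k² = 44×45×89/6 = 29370
∑_{k=1}^{26} k² = 26×27×53/6 = 6201
∑_{k=27}^{44} k² = 29370 - 6201 = 23169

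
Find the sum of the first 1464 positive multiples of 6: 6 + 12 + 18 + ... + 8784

Factor out 6: = 6(1 + 2 + ... + 1464) = 6 × n(n+1)/2
= 6 × 1464×1465/2
= 6 × 1072380
= 6434280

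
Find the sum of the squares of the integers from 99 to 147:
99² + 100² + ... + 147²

Use ∑_{k=1}^{n} k² = n(n+1)(2n+1)/6, then subtract the first 98 terms.
∑_{k=1}^{147} k² = 147×148×295/6 = 1069670
∑_{k=1}^{98} k² = 98×99×197/6 = 318549
∑_{k=99}^{147} k² = 1069670 - 318549 = 751121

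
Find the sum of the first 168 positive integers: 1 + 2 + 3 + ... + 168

Formula: ∑k = n(n+1)/2
= 168×169/2
= 28392/2
= 14196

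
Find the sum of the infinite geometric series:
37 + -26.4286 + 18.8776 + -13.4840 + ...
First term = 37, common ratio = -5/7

For |r| < 1, S = a / (1 - r)
S = 37 / (1 - (-5/7))
S = 37 / (12/7)
S = 259/12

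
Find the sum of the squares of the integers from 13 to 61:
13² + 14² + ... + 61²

Use ∑_{k=1}^{n} k² = n(n+1)(2n+1)/6, then subtract the first 12 terms.
∑_{k=1}^{61} k² = 61×62×123/6 = 77531
∑_{k=1}^{12} k² = 12×13×25/6 = 650
∑_{k=13}^{61} k² = 77531 - 650 = 76881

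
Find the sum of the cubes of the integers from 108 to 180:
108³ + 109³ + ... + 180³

Use ∑_{k=1}^{n} k³ = [n(n+1)/2]², then subtract the first 107 terms.
∑_{k=1}^{180} k³ = [180×181/2]² = 16290² = 265364100
∑_{k=1}^{107} k³ = [107×108/2]² = 5778² = 33385284
∑_{k=108}^{180} k³ = 265364100 - 33385284 = 231978816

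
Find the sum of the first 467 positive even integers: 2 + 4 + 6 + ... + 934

Sum of first n even numbers = n(n+1)
= 467×468
= 218556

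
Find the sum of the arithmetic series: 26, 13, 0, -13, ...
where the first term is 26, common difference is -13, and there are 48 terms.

Sₙ = n/2 × (first + last)
Last term = a + (n-1)d = 26 + (48-1)×(-13) = -585
S_48 = 48/2 × (26 + (-585))
S_48 = 48/2 × (-559) = -13416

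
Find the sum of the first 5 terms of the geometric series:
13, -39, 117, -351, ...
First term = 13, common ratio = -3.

Sₙ = a(1 - rⁿ) / (1 - r)
S_5 = 13(1 - (-3)^5) / (1 - (-3))
S_5 = 13(1 - (-243)) / (4)
S_5 = 793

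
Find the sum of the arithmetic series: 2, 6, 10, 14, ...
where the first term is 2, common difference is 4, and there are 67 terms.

Sₙ = n/2 × (first + last)
Last term = a + (n-1)d = 2 + (67-1)×4 = 266
S_67 = 67/2 × (2 + 266)
S_67 = 67/2 × 268 = 8978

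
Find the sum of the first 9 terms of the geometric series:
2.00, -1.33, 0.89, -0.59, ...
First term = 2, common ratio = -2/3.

Sₙ = a(1 - rⁿ) / (1 - r)
S_9 = 2(1 - (-2/3)^9) / (1 - (-2/3))
S_9 = 2(1 - (-512/19683)) / (5/3)
S_9 = 8078/6561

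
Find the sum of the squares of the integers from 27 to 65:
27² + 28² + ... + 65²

Use ∑_{k=1}^{n} k² = n(n+1)(2n+1)/6, then subtract the first 26 terms.
∑_{k=1}^{65} k² = 65×66×131/6 = 93665
∑_{k=1}^{26} k² = 26×27×53/6 = 6201
∑_{k=27}^{65} k² = 93665 - 6201 = 87464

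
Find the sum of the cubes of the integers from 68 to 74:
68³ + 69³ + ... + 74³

Use ∑_{k=1}^{n} k³ = [n(n+1)/2]², then subtract the first 67 terms.
∑_{k=1}^{74} k³ = [74×75/2]² = 2775² = 7700625
∑_{k=1}^{67} k³ = [67×68/2]² = 2278² = 5189284
∑_{k=68}^{74} k³ = 7700625 - 5189284 = 2511341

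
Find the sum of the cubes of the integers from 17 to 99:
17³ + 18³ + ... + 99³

Use ∑_{k=1}^{n} k³ = [n(n+1)/2]², then subtract the first 16 terms.
∑_{k=1}^{99} k³ = [99×100/2]² = 4950² = 24502500
∑_{k=1}^{16} k³ = [16×17/2]² = 136² = 18496
∑_{k=17}^{99} k³ = 24502500 - 18496 = 24484004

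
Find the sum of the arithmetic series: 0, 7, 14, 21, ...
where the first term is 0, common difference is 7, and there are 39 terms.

Sₙ = n/2 × (first + last)
Last term = a + (n-1)d = 0 + (39-1)×7 = 266
S_39 = 39/2 × (0 + 266)
S_39 = 39/2 × 266 = 5187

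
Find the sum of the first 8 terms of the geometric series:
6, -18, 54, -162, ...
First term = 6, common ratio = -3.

Sₙ = a(1 - rⁿ) / (1 - r)
S_8 = 6(1 - (-3)^8) / (1 - (-3))
S_8 = 6(1 - 6561) / (4)
S_8 = -9840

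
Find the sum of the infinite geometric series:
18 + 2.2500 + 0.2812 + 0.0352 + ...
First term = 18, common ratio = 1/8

For |r| < 1, S = a / (1 - r)
S = 18 / (1 - (1/8))
S = 18 / (7/8)
S = 144/7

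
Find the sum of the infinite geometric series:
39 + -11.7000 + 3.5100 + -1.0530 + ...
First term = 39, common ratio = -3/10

For |r| < 1, S = a / (1 - r)
S = 39 / (1 - (-3/10))
S = 39 / (13/10)
S = 30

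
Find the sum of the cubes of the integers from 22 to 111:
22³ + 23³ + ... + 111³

Use ∑_{k=1}^{n} k³ = [n(n+1)/2]², then subtract the first 21 terms.
∑_{k=1}^{111} k³ = [111×112/2]² = 6216² = 38638656
∑_{k=1}^{21} k³ = [21×22/2]² = 231² = 53361
∑_{k=22}^{111} k³ = 38638656 - 53361 = 38585295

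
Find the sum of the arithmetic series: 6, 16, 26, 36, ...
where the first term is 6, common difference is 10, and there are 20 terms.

Sₙ = n/2 × (first + last)
Last term = a + (n-1)d = 6 + (20-1)×10 = 196
S_20 = 20/2 × (6 + 196)
S_20 = 20/2 × 202 = 2020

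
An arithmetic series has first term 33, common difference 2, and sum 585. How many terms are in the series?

Using S = n/2 × [2a + (n-1)d]
585 = n/2 × [2(33) + (n-1)(2)]
585 = n/2 × [66 + 2n - 2]
1170 = n × [64 + 2n]
2n² + (64)n - 1170 = 0
Discriminant: Δ = (64)² - 4(2)(-1170) = 4096 + 9360 = 13456
√Δ = 116
n = [-(64) + √Δ] / (2·2) = (-64 + 116) / 4 = 52 / 4 = 13
(The negative root is discarded since n must be a positive integer.)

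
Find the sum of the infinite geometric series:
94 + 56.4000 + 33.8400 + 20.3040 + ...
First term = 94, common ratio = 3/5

For |r| < 1, S = a / (1 - r)
S = 94 / (1 - (3/5))
S = 94 / (2/5)
S = 235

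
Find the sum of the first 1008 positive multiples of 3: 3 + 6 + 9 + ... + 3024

Factor out 3: = 3(1 + 2 + ... + 1008) = 3 × n(n+1)/2
= 3 × 1008×1009/2
= 3 × 508536
= 1525608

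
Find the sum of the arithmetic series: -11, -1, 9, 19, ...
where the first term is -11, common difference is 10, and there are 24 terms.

Sₙ = n/2 × (first + last)
Last term = a + (n-1)d = -11 + (24-1)×10 = 219
S_24 = 24/2 × (-11 + 219)
S_24 = 24/2 × 208 = 2496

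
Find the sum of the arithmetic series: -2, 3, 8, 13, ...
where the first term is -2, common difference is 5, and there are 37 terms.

Sₙ = n/2 × (first + last)
Last term = a + (n-1)d = -2 + (37-1)×5 = 178
S_37 = 37/2 × (-2 + 178)
S_37 = 37/2 × 176 = 3256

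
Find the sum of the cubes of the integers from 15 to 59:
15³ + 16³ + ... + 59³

Use ∑_{k=1}^{n} k³ = [n(n+1)/2]², then subtract the first 14 terms.
∑_{k=1}^{59} k³ = [59×60/2]² = 1770² = 3132900
∑_{k=1}^{14} k³ = [14×15/2]² = 105² = 11025
∑_{k=15}^{59} k³ = 3132900 - 11025 = 3121875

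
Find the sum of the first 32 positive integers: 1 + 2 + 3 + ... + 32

Formula: ∑k = n(n+1)/2
= 32×33/2
= 1056/2
= 528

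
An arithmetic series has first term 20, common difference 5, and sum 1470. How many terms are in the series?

Using S = n/2 × [2a + (n-1)d]
1470 = n/2 × [2(20) + (n-1)(5)]
1470 = n/2 × [40 + 5n - 5]
2940 = n × [35 + 5n]
5n² + (35)n - 2940 = 0
Discriminant: Δ = (35)² - 4(5)(-2940) = 1225 + 58800 = 60025
√Δ = 245
n = [-(35) + √Δ] / (2·5) = (-35 + 245) / 10 = 210 / 10 = 21
(The negative root is discarded since n must be a positive integer.)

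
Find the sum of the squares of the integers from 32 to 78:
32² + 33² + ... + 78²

Use ∑_{k=1}^{n} k² = n(n+1)(2n+1)/6, then subtract the first 31 terms.
∑_{k=1}^{78} k² = 78×79×157/6 = 161239
∑_{k=1}^{31} k² = 31×32×63/6 = 10416
∑_{k=32}^{78} k² = 161239 - 10416 = 150823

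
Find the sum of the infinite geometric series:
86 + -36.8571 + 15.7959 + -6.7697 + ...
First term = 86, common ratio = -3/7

For |r| < 1, S = a / (1 - r)
S = 86 / (1 - (-3/7))
S = 86 / (10/7)
S = 301/5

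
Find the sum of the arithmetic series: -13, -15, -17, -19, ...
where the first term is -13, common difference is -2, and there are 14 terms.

Sₙ = n/2 × (first + last)
Last term = a + (n-1)d = -13 + (14-1)×(-2) = -39
S_14 = 14/2 × (-13 + (-39))
S_14 = 14/2 × (-52) = -364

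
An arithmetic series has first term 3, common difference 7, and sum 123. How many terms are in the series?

Using S = n/2 × [2a + (n-1)d]
123 = n/2 × [2(3) + (n-1)(7)]
123 = n/2 × [6 + 7n - 7]
246 = n × [-1 + 7n]
7n² + (-1)n - 246 = 0
Discriminant: Δ = (-1)² - 4(7)(-246) = 1 + 6888 = 6889
√Δ = 83
n = [-(-1) + √Δ] / (2·7) = (1 + 83) / 14 = 84 / 14 = 6
(The negative root is discarded since n must be a positive integer.)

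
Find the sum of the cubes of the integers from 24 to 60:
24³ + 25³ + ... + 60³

Use ∑_{k=1}^{n} k³ = [n(n+1)/2]², then subtract the first 23 terms.
∑_{k=1}^{60} k³ = [60×61/2]² = 1830² = 3348900
∑_{k=1}^{23} k³ = [23×24/2]² = 276² = 76176
∑_{k=24}^{60} k³ = 3348900 - 76176 = 3272724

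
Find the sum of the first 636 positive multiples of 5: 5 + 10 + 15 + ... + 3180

Factor out 5: = 5(1 + 2 + ... + 636) = 5 × n(n+1)/2
= 5 × 636×637/2
= 5 × 202566
= 1012830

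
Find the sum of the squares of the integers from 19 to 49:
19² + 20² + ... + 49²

Use ∑_{k=1}^{n} k² = n(n+1)(2n+1)/6, then subtract the first 18 terms.
∑_{k=1}^{49} k² = 49×50×99/6 = 40425
∑_{k=1}^{18} k² = 18×19×37/6 = 2109
∑_{k=19}^{49} k² = 40425 - 2109 = 38316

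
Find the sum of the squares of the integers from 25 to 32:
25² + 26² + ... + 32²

Use ∑_{k=1}^{n} k² = n(n+1)(2n+1)/6, then subtract the first 24 terms.
∑_{k=1}^{32} k² = 32×33×65/6 = 11440
∑_{k=1}^{24} k² = 24×25×49/6 = 4900
∑_{k=25}^{32} k² = 11440 - 4900 = 6540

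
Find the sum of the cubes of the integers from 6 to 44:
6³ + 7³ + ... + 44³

Use ∑_{k=1}^{n} k³ = [n(n+1)/2]², then subtract the first 5 terms.
∑_{k=1}^{44} k³ = [44×45/2]² = 990² = 980100
∑_{k=1}^{5} k³ = [5×6/2]² = 15² = 225
∑_{k=6}^{44} k³ = 980100 - 225 = 979875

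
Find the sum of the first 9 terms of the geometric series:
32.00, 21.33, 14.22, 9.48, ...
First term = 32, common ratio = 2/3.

Sₙ = a(1 - rⁿ) / (1 - r)
S_9 = 32(1 - (2/3)^9) / (1 - (2/3))
S_9 = 32(1 - (512/19683)) / (1/3)
S_9 = 613472/6561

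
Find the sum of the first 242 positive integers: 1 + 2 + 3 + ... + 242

Formula: ∑k = n(n+1)/2
= 242×243/2
= 58806/2
= 29403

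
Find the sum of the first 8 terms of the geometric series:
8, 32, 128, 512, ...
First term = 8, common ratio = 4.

Sₙ = a(1 - rⁿ) / (1 - r)
S_8 = 8(1 - 4^8) / (1 - 4)
S_8 = 8(1 - 65536) / (-3)
S_8 = 174760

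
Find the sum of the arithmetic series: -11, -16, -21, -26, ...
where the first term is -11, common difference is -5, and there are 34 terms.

Sₙ = n/2 × (first + last)
Last term = a + (n-1)d = -11 + (34-1)×(-5) = -176
S_34 = 34/2 × (-11 + (-176))
S_34 = 34/2 × (-187) = -3179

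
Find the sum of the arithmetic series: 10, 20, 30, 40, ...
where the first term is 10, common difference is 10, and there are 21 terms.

Sₙ = n/2 × (first + last)
Last term = a + (n-1)d = 10 + (21-1)×10 = 210
S_21 = 21/2 × (10 + 210)
S_21 = 21/2 × 220 = 2310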